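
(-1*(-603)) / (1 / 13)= 7839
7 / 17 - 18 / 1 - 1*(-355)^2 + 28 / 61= -130705688 / 1037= -126042.13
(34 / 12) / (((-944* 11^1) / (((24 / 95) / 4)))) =-17 / 986480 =-0.00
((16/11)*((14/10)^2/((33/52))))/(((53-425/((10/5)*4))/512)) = -166985728/9075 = -18400.63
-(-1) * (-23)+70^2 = 4877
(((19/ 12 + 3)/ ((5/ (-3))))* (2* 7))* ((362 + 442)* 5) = -154770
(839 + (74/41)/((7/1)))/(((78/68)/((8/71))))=82.44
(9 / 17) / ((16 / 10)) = 45 / 136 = 0.33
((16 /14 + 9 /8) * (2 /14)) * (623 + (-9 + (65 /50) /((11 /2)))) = 4290441 /21560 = 199.00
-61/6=-10.17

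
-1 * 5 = -5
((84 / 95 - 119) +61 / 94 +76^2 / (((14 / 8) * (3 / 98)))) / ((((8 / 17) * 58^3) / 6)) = 49050357431 / 6969400640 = 7.04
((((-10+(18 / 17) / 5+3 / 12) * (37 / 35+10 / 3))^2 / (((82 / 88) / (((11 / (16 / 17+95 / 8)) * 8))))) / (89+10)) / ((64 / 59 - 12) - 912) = -644700380921476 / 4558296978151875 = -0.14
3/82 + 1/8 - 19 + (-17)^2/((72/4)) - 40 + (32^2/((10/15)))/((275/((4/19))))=-41.61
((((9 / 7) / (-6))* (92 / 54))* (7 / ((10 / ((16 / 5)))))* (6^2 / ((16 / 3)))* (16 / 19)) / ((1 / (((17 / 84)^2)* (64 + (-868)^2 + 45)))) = -10017467702 / 69825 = -143465.34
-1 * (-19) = 19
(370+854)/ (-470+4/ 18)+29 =27899/ 1057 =26.39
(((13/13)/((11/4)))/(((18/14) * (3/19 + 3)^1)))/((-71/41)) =-5453/105435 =-0.05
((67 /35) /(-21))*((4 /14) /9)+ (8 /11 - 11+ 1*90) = 40608011 /509355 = 79.72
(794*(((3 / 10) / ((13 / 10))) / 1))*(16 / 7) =38112 / 91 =418.81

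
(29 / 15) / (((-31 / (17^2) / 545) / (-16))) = 14616464 / 93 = 157166.28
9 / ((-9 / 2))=-2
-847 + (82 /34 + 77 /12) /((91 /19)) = -15689489 /18564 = -845.16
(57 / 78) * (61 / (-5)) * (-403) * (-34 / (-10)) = 610793 / 50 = 12215.86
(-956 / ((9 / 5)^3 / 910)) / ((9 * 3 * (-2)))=54372500 / 19683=2762.41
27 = 27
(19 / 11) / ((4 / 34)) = 323 / 22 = 14.68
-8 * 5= -40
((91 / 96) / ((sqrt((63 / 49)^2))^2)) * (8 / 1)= 4459 / 972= 4.59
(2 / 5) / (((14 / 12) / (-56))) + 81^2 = 32709 / 5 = 6541.80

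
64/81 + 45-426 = -30797/81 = -380.21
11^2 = 121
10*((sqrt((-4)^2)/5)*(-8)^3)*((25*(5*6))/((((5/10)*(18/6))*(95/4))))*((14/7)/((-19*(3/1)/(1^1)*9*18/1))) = 1638400/87723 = 18.68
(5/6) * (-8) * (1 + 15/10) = -50/3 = -16.67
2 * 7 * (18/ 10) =126/ 5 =25.20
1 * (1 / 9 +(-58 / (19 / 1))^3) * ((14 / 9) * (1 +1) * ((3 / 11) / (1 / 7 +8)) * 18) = -685666408 / 12901779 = -53.15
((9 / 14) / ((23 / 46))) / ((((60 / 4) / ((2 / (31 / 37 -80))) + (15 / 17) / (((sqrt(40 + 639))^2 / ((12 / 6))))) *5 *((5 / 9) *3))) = -1098234 / 4226162375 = -0.00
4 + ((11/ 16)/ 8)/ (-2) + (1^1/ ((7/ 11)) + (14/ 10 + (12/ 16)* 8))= 115839/ 8960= 12.93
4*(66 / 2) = 132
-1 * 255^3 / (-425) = 39015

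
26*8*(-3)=-624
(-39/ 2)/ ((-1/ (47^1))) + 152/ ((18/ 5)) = 17257/ 18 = 958.72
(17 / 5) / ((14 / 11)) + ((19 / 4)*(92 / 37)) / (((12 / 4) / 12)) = 129279 / 2590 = 49.91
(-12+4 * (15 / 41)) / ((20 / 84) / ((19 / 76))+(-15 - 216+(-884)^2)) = -9072 / 672635545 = -0.00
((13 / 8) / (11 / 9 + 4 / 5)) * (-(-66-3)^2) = -214245 / 56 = -3825.80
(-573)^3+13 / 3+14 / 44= -12416745815 / 66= -188132512.35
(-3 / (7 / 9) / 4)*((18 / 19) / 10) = -0.09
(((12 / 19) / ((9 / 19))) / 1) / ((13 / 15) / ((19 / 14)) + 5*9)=380 / 13007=0.03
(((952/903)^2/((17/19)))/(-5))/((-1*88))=2584/915255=0.00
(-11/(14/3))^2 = 1089/196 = 5.56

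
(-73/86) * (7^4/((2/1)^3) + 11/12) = -527425/2064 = -255.54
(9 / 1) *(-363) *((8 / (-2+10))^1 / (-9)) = 363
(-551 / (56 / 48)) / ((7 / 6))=-19836 / 49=-404.82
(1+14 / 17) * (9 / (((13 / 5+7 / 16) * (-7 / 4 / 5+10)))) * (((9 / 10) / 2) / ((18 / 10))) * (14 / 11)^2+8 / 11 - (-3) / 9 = 1.29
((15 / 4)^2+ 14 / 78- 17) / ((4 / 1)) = -1721 / 2496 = -0.69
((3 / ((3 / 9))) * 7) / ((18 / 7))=49 / 2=24.50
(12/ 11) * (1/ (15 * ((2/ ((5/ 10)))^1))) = 1/ 55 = 0.02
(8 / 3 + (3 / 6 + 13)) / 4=97 / 24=4.04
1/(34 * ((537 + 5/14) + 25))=7/133841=0.00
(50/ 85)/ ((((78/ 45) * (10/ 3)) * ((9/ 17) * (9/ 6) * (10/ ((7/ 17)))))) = 7/ 1326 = 0.01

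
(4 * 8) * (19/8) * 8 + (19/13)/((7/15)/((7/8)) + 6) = 774877/1274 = 608.22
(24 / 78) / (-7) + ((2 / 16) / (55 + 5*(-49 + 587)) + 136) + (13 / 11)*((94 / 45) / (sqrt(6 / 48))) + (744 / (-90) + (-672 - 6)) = -219943729 / 399672 + 2444*sqrt(2) / 495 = -543.33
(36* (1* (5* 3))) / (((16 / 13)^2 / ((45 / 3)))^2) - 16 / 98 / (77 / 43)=3273224198779 / 61816832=52950.37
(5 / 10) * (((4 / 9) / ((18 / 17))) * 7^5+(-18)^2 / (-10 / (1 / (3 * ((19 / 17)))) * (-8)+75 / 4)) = 1858899527 / 526905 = 3527.96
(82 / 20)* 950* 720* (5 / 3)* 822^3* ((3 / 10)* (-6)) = -4672794324873600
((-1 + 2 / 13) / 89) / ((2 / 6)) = -33 / 1157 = -0.03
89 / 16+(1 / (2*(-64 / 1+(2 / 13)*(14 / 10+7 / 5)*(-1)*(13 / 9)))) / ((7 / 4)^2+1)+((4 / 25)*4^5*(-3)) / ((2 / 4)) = -3695263141 / 3780400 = -977.48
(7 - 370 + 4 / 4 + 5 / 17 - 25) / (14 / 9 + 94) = -29583 / 7310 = -4.05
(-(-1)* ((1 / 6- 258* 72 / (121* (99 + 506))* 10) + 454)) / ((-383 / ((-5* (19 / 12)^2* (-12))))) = -71611232465 / 403740216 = -177.37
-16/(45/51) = -272/15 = -18.13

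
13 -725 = -712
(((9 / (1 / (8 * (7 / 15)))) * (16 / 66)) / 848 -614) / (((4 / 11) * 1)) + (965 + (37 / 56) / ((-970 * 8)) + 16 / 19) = -722.63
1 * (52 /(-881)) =-52 /881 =-0.06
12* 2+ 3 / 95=2283 / 95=24.03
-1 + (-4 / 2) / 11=-13 / 11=-1.18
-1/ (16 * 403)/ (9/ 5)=-5/ 58032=-0.00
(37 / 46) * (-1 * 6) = -111 / 23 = -4.83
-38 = -38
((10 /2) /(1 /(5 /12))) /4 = 0.52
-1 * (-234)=234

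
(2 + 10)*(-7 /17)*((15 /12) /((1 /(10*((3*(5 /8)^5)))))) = -4921875 /278528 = -17.67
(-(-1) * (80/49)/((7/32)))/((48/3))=160/343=0.47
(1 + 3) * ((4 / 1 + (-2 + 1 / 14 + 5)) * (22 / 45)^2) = 6.76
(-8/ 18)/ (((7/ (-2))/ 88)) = 704/ 63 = 11.17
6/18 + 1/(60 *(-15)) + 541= 487199/900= 541.33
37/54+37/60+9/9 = 1243/540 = 2.30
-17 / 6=-2.83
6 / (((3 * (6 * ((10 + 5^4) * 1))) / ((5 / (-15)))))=-1 / 5715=-0.00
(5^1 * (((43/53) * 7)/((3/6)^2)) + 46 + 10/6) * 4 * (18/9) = 205112/159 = 1290.01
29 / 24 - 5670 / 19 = -135529 / 456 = -297.21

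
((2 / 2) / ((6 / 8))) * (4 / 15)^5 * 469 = 1921024 / 2278125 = 0.84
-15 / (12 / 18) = -45 / 2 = -22.50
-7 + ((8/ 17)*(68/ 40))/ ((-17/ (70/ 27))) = -3269/ 459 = -7.12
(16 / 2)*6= 48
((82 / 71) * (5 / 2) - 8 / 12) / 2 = 473 / 426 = 1.11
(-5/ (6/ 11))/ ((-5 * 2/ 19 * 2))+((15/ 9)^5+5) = 51649/ 1944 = 26.57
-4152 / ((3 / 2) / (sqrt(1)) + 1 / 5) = -41520 / 17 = -2442.35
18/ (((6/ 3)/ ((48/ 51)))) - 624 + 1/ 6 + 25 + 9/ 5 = -300167/ 510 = -588.56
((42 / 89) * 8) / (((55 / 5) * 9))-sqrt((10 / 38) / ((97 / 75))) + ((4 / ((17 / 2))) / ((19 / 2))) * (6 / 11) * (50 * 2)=2599376 / 948651-5 * sqrt(27645) / 1843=2.29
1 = 1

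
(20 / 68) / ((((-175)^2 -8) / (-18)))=-90 / 520489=-0.00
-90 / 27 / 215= -2 / 129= -0.02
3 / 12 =1 / 4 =0.25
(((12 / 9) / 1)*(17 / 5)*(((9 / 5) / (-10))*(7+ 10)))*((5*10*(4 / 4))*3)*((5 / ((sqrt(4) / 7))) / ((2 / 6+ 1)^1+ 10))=-3213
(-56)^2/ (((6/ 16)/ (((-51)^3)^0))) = 25088/ 3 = 8362.67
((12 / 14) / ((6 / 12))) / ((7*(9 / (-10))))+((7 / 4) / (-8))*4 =-1349 / 1176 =-1.15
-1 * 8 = -8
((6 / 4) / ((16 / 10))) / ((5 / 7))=21 / 16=1.31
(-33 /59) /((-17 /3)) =99 /1003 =0.10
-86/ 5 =-17.20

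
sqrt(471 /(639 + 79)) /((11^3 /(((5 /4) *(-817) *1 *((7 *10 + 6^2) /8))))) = -216505 *sqrt(338178) /15290528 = -8.23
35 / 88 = 0.40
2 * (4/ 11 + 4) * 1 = 8.73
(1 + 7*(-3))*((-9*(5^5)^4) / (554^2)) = 4291534423828125 / 76729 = 55931061578.13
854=854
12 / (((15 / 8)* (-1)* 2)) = -16 / 5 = -3.20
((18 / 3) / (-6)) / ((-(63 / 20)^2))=400 / 3969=0.10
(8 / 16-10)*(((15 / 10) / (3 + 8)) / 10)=-57 / 440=-0.13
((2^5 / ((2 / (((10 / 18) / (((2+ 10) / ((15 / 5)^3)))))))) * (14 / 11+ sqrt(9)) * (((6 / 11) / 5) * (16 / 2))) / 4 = 2256 / 121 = 18.64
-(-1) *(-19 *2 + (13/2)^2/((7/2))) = -363/14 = -25.93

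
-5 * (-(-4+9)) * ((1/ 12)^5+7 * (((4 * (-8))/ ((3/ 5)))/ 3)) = -774143975/ 248832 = -3111.11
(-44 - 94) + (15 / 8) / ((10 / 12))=-543 / 4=-135.75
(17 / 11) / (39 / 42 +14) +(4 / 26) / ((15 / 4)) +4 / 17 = 2894854 / 7621185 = 0.38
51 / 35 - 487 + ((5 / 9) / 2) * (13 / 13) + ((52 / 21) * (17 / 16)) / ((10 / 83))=-463.43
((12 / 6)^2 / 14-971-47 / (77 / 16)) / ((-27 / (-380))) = -28688860 / 2079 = -13799.36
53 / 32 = 1.66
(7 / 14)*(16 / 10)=4 / 5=0.80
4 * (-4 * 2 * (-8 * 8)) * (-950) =-1945600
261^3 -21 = 17779560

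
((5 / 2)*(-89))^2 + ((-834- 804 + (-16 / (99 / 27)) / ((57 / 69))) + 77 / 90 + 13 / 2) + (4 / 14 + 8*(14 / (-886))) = 5584552304941 / 116659620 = 47870.48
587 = 587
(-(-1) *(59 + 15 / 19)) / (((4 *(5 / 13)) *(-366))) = -1846 / 17385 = -0.11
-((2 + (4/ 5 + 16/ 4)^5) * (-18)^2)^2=-682627683948.45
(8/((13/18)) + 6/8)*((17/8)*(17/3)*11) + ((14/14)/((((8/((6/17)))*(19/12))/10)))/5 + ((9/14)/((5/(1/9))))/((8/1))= 7367682453/4702880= 1566.63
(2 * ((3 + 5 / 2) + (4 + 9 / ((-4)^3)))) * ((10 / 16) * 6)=8985 / 128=70.20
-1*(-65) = 65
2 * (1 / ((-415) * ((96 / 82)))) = -41 / 9960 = -0.00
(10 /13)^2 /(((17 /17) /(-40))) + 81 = 9689 /169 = 57.33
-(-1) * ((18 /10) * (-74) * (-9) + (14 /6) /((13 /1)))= 233801 /195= 1198.98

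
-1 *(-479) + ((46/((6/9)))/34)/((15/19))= 481.57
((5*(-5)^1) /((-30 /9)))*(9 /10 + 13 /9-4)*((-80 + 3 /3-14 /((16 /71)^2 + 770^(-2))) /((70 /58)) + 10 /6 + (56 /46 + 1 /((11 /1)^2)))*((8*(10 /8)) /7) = 1923021284772532111 /372578363403246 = 5161.39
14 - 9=5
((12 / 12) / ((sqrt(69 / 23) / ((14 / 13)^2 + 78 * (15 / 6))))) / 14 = 33151 * sqrt(3) / 7098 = 8.09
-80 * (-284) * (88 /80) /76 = 6248 /19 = 328.84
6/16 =3/8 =0.38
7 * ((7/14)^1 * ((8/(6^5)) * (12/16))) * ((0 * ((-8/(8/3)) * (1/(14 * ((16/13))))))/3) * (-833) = 0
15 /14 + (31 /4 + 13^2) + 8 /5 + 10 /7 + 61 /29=106113 /580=182.95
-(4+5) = -9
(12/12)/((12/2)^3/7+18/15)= 35/1122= 0.03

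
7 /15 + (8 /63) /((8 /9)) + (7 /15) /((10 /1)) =689 /1050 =0.66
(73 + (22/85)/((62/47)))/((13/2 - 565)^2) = 771488/3287660515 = 0.00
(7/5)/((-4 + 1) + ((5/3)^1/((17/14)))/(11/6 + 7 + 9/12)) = -2737/5585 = -0.49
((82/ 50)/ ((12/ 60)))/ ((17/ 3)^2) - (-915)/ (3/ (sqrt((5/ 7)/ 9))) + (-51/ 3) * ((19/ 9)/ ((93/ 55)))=-25361572/ 1209465 + 305 * sqrt(35)/ 21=64.95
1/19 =0.05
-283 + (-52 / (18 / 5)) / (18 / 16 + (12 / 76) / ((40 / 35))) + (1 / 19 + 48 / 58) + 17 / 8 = -291.43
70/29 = 2.41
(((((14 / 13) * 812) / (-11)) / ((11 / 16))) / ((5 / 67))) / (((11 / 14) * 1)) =-170610944 / 86515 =-1972.04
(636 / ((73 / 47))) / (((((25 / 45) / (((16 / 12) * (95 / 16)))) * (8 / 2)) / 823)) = 350565903 / 292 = 1200568.16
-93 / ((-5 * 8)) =93 / 40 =2.32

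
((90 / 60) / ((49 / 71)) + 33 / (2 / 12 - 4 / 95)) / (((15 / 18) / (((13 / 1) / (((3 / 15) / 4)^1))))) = 289926468 / 3479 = 83336.15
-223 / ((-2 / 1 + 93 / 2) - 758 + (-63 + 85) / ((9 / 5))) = 4014 / 12623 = 0.32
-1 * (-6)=6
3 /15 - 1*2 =-9 /5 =-1.80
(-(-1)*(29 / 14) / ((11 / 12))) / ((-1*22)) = -87 / 847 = -0.10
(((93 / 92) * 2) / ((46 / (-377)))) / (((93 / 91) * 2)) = -34307 / 4232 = -8.11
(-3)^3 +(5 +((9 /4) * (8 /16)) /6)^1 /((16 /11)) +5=-4719 /256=-18.43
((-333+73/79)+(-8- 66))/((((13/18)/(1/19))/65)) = -2887200/1501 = -1923.52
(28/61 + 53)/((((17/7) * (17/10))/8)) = 1826160/17629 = 103.59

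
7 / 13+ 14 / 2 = 98 / 13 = 7.54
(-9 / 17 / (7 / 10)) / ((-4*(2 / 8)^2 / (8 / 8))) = 360 / 119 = 3.03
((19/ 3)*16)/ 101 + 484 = 146956/ 303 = 485.00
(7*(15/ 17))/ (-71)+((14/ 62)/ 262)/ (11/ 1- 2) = -7666841/ 88229286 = -0.09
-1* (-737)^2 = -543169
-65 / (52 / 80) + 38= -62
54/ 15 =18/ 5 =3.60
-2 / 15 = -0.13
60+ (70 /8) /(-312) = 74845 /1248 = 59.97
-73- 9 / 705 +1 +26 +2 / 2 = -10578 / 235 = -45.01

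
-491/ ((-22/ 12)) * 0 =0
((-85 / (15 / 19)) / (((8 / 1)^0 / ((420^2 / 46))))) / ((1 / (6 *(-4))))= 227908800 / 23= 9909078.26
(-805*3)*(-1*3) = 7245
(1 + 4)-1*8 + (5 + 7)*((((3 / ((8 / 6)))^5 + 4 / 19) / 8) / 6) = 892555 / 77824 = 11.47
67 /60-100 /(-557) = 43319 /33420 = 1.30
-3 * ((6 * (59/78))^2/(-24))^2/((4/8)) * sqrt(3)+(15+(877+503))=1387.35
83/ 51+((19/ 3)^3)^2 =799800146/ 12393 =64536.44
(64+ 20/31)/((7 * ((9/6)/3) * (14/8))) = 16032/1519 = 10.55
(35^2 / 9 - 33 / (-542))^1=136.17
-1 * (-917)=917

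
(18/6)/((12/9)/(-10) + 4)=45/58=0.78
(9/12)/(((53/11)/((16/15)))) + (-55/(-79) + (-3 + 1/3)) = -113327/62805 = -1.80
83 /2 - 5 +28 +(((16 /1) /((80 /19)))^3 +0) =29843 /250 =119.37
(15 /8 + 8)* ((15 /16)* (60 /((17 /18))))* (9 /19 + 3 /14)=29275425 /72352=404.62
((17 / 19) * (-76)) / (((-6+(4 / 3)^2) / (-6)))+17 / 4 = -7021 / 76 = -92.38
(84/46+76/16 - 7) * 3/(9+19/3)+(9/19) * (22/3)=272643/80408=3.39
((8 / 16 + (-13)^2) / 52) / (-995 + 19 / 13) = -339 / 103328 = -0.00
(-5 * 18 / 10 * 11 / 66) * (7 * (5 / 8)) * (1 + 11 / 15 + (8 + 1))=-1127 / 16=-70.44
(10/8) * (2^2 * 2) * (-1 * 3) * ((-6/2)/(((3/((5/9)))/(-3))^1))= -50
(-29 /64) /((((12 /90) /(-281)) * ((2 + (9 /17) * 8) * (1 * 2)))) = 2077995 /27136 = 76.58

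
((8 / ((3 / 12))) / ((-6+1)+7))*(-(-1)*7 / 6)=56 / 3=18.67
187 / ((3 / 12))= 748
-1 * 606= -606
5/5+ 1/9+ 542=4888/9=543.11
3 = 3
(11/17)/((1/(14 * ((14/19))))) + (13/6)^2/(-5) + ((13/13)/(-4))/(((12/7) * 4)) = 5.70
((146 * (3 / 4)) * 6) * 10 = 6570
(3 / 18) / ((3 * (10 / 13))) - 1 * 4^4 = -46067 / 180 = -255.93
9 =9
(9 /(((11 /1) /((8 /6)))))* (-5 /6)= -10 /11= -0.91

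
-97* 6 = -582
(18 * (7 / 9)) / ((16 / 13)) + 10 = 171 / 8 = 21.38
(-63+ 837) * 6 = 4644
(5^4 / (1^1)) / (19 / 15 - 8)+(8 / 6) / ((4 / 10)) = -27115 / 303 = -89.49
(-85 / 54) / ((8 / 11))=-935 / 432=-2.16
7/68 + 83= 5651/68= 83.10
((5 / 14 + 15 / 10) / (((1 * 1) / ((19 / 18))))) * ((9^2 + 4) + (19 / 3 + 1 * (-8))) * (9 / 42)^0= 30875 / 189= 163.36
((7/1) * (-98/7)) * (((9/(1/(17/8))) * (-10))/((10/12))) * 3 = 67473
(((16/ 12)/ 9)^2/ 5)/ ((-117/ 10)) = -0.00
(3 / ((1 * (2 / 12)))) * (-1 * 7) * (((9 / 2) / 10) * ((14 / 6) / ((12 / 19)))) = -209.48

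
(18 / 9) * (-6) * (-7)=84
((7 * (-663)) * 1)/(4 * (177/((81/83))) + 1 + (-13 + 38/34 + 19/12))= -655452/101147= -6.48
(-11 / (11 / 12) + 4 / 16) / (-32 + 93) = -47 / 244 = -0.19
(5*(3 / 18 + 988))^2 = 878826025 / 36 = 24411834.03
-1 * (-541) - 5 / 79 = 42734 / 79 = 540.94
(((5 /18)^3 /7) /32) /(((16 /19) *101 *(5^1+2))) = 2375 /14777634816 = 0.00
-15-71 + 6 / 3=-84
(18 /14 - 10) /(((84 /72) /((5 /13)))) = -1830 /637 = -2.87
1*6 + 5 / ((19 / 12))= 174 / 19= 9.16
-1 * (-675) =675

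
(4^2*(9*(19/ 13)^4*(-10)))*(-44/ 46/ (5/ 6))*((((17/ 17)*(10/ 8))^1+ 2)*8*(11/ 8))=13624278624/ 50531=269622.18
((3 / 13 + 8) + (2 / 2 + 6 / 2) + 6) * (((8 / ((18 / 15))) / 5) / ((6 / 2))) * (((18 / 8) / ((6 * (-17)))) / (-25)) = 79 / 11050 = 0.01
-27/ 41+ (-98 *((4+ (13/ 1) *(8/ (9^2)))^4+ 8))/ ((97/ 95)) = -12940368641759339/ 171196809417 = -75587.67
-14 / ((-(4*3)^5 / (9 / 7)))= 1 / 13824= 0.00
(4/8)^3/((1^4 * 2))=1/16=0.06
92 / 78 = 46 / 39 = 1.18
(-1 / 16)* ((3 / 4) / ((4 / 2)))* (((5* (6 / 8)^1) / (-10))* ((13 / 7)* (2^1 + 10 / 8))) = 1521 / 28672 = 0.05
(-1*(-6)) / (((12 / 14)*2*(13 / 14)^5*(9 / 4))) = 7529536 / 3341637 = 2.25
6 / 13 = 0.46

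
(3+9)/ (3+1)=3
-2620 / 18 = -145.56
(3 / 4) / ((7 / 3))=9 / 28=0.32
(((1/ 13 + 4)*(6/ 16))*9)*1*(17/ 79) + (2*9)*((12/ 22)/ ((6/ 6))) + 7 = 1787557/ 90376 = 19.78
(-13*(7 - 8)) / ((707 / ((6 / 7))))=78 / 4949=0.02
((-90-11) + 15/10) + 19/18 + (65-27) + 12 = -436/9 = -48.44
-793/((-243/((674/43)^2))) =360240868/449307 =801.77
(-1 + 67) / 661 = 66 / 661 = 0.10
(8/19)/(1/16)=6.74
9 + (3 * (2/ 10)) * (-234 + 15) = -612/ 5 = -122.40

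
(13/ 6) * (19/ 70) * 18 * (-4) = -1482/ 35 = -42.34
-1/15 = -0.07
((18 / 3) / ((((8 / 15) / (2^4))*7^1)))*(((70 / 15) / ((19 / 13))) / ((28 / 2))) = 780 / 133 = 5.86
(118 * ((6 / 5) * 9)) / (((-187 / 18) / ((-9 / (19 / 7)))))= 7225848 / 17765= 406.75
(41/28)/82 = 0.02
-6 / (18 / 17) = -17 / 3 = -5.67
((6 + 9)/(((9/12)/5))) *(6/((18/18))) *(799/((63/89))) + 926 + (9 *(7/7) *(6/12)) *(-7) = 28481969/42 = 678142.12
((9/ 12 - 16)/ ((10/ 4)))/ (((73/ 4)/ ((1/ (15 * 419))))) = -122/ 2294025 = -0.00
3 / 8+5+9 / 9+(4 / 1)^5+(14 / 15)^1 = 123757 / 120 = 1031.31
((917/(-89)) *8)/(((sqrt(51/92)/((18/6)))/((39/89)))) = -572208 *sqrt(1173)/134657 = -145.54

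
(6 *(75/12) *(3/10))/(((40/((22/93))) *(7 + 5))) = 11/1984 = 0.01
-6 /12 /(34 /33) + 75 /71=2757 /4828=0.57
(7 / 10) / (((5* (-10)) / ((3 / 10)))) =-21 / 5000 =-0.00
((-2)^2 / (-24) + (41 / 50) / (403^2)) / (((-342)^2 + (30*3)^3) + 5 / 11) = -22330561 / 113348598906075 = -0.00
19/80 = 0.24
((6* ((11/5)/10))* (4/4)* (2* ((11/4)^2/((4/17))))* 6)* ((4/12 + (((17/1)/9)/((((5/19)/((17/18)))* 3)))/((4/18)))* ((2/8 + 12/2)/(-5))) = -128317717/19200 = -6683.21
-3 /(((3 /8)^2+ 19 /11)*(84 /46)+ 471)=-8096 /1280277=-0.01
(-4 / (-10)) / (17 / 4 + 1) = 8 / 105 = 0.08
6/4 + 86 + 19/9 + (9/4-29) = 2263/36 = 62.86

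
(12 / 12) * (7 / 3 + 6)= 25 / 3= 8.33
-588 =-588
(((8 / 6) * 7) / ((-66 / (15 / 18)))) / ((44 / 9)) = -35 / 1452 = -0.02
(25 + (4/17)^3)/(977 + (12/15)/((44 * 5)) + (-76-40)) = 33794475/1163280488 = 0.03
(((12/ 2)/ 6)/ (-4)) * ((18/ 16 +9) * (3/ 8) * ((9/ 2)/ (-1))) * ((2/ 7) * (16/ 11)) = 2187/ 1232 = 1.78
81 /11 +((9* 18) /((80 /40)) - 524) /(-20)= 6493 /220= 29.51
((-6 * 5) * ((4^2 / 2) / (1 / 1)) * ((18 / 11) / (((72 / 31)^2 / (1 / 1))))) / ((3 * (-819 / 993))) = 1590455 / 54054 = 29.42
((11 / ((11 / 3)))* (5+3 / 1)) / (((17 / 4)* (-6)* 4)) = -4 / 17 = -0.24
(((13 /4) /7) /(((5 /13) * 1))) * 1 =169 /140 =1.21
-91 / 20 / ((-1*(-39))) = -7 / 60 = -0.12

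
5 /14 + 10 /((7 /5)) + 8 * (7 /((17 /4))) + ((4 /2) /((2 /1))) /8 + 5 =3509 /136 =25.80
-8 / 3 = -2.67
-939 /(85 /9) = -8451 /85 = -99.42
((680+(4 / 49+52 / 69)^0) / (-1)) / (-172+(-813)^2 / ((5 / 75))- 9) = -681 / 9914354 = -0.00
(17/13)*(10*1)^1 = 170/13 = 13.08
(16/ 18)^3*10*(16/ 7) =81920/ 5103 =16.05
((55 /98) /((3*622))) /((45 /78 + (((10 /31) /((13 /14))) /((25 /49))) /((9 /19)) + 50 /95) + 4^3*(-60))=-6317025 /80599325216998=-0.00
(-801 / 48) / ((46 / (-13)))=3471 / 736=4.72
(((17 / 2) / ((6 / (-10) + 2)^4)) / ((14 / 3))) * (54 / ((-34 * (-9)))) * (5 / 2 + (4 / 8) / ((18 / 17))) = 66875 / 268912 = 0.25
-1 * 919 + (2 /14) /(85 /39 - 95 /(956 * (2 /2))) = -498874031 /542885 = -918.93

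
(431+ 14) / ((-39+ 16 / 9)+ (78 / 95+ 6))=-380475 / 25993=-14.64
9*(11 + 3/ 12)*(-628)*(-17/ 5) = 216189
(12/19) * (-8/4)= -24/19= -1.26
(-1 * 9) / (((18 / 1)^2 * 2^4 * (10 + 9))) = -1 / 10944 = -0.00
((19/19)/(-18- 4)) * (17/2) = -17/44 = -0.39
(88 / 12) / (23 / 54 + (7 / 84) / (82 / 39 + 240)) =7478064 / 434683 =17.20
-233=-233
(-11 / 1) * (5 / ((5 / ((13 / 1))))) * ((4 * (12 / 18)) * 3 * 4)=-4576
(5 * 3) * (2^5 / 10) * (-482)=-23136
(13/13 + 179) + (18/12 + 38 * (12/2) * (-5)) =-1917/2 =-958.50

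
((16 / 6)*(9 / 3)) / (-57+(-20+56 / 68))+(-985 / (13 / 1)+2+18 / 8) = -4823177 / 67340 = -71.62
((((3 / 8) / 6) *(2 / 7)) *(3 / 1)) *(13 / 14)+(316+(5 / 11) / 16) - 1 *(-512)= 3570673 / 4312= 828.08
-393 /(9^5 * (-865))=131 /17025795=0.00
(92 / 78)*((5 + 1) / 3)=92 / 39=2.36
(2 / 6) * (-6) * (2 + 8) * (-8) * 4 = 640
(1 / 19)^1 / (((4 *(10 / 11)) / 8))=11 / 95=0.12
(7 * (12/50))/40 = 21/500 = 0.04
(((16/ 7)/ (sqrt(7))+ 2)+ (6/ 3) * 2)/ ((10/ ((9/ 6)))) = 12 * sqrt(7)/ 245+ 9/ 10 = 1.03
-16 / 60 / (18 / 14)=-28 / 135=-0.21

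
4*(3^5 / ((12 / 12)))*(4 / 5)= 3888 / 5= 777.60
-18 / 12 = -3 / 2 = -1.50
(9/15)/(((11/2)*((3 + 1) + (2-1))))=6/275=0.02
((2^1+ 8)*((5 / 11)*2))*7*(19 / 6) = 6650 / 33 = 201.52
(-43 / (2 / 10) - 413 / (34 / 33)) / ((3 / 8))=-83756 / 51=-1642.27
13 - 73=-60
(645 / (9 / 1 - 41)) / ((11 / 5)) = -3225 / 352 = -9.16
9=9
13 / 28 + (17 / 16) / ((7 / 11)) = 239 / 112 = 2.13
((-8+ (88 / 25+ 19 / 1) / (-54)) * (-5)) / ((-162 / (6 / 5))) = -11363 / 36450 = -0.31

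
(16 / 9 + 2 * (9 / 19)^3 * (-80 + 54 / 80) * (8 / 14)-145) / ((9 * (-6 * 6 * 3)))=0.16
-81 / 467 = -0.17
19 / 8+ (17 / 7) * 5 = 813 / 56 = 14.52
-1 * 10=-10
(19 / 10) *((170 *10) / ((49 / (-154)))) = -71060 / 7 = -10151.43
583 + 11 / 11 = 584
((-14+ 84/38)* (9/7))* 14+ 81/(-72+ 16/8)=-283779/1330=-213.37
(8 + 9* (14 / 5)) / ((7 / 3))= 498 / 35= 14.23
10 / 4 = 5 / 2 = 2.50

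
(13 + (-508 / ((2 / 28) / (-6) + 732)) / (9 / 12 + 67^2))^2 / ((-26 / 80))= -8242657928573091883240 / 15851642207767224157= -519.99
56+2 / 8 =225 / 4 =56.25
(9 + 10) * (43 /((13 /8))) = 6536 /13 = 502.77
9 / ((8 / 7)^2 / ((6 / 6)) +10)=441 / 554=0.80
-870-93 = -963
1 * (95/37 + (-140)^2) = 725295/37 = 19602.57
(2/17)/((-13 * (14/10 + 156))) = -10/173927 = -0.00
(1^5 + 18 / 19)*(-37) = -1369 / 19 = -72.05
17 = 17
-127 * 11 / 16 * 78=-54483 / 8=-6810.38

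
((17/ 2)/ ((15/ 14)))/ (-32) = -119/ 480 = -0.25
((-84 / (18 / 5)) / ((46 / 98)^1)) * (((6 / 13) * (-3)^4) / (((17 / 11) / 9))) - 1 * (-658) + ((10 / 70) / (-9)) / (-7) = -22784580083 / 2241603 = -10164.41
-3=-3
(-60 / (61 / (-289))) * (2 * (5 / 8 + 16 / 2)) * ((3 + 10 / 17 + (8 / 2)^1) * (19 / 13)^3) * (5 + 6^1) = 171250744995 / 134017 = 1277828.52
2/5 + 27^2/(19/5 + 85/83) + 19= 1706869/10010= 170.52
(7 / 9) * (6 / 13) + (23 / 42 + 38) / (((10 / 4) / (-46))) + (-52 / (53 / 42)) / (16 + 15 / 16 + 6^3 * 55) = -1394643762968 / 1967277585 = -708.92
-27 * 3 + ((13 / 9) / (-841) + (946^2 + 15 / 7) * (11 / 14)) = 521509843597 / 741762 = 703068.97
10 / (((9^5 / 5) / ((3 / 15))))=10 / 59049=0.00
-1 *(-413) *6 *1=2478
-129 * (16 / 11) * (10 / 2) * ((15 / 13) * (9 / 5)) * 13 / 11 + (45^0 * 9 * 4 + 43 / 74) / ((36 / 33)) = -243829303 / 107448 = -2269.28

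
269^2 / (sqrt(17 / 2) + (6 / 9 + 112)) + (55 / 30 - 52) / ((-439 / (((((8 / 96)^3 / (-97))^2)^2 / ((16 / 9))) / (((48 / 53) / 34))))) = 13017838694770235434360891714282127 / 20255308493451661454502568919040 - 651249 * sqrt(34) / 228335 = 626.06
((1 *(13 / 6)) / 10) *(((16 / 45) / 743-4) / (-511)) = 434603 / 256279275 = 0.00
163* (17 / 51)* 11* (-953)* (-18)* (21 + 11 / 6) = 234095873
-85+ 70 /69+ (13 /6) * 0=-5795 /69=-83.99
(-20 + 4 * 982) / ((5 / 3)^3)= 105516 / 125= 844.13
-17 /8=-2.12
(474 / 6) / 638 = 79 / 638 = 0.12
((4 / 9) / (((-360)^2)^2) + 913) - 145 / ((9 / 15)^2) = 19281991680001 / 37791360000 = 510.22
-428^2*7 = -1282288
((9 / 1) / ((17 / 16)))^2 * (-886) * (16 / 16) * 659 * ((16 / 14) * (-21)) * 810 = 235364186972160 / 289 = 814408951460.76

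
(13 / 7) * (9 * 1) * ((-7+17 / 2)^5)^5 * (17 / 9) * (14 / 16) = 187250782686903 / 268435456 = 697563.52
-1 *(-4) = 4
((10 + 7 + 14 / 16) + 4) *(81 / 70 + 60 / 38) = 18195 / 304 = 59.85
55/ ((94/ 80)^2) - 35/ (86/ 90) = 304825/ 94987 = 3.21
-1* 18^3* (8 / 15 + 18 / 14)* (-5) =371304 / 7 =53043.43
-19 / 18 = -1.06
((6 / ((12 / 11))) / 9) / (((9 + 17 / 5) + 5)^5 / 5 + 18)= 171875 / 89720828226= 0.00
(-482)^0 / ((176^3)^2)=1 / 29721861554176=0.00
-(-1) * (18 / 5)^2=324 / 25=12.96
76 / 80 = 19 / 20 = 0.95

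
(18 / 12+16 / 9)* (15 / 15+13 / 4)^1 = 1003 / 72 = 13.93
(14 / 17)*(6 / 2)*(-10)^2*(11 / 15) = 3080 / 17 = 181.18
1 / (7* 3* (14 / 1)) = 1 / 294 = 0.00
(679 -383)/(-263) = -296/263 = -1.13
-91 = -91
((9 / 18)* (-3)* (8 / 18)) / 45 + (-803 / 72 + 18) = 7379 / 1080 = 6.83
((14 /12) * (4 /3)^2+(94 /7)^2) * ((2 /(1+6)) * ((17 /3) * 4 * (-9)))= -32818976 /3087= -10631.35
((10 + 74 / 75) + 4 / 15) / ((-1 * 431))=-844 / 32325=-0.03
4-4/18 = 34/9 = 3.78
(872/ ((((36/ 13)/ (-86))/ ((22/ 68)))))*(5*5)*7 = -234584350/ 153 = -1533231.05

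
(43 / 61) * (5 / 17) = 0.21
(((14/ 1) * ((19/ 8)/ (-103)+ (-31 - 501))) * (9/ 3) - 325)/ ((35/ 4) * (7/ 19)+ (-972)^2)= -177460513/ 7395794387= -0.02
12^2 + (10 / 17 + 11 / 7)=17393 / 119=146.16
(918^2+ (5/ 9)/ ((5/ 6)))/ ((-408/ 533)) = -673758371/ 612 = -1100912.37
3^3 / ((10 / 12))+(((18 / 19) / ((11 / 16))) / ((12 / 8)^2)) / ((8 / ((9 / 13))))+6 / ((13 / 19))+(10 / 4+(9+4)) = 1541143 / 27170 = 56.72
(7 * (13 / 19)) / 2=91 / 38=2.39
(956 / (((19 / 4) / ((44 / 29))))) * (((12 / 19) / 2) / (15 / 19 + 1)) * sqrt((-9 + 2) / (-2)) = 252384 * sqrt(14) / 9367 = 100.82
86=86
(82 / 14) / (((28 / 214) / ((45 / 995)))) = 39483 / 19502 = 2.02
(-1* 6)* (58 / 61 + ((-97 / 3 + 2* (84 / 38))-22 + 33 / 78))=4387967 / 15067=291.23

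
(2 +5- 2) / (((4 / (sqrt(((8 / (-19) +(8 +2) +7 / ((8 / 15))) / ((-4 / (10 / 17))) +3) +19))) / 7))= 35 *sqrt(107787) / 304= 37.80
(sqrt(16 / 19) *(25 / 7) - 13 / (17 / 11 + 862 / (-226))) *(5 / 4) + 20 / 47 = 125 *sqrt(19) / 133 + 17119 / 2256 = 11.68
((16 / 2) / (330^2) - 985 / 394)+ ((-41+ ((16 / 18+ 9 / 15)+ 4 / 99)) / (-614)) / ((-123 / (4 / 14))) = -35982604747 / 14392605150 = -2.50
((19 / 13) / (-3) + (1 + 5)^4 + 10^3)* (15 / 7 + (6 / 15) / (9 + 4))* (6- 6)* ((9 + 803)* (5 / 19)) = 0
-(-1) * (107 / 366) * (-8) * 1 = -428 / 183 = -2.34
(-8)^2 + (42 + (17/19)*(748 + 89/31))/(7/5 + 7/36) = 86499212/169043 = 511.70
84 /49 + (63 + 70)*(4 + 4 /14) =4002 /7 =571.71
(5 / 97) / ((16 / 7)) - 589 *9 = -8227117 / 1552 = -5300.98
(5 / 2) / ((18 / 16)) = 20 / 9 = 2.22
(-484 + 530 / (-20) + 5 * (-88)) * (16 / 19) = -15208 / 19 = -800.42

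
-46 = -46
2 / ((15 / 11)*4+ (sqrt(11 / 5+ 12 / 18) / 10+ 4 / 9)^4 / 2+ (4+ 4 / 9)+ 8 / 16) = 27178486093489401000000 / 141814440674595098159161 - 3490917043680000000*sqrt(645) / 141814440674595098159161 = 0.19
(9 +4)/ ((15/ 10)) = 26/ 3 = 8.67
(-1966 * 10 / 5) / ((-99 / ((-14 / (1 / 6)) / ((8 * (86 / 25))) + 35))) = 5401585 / 4257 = 1268.87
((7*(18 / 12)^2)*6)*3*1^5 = 567 / 2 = 283.50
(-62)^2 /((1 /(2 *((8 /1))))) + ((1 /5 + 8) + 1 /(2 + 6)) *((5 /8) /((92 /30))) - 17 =181022723 /2944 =61488.70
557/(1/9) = 5013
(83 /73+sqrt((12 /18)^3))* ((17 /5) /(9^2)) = 34* sqrt(6) /3645+1411 /29565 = 0.07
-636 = -636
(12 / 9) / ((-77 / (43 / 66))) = -86 / 7623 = -0.01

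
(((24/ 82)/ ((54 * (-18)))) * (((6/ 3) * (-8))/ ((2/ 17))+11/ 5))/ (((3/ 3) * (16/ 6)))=0.02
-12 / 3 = -4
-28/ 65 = -0.43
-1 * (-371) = 371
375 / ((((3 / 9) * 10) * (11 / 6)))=675 / 11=61.36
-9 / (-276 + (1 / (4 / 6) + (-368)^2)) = -18 / 270299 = -0.00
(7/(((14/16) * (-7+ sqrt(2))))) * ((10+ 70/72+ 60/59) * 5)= -85.85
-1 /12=-0.08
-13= -13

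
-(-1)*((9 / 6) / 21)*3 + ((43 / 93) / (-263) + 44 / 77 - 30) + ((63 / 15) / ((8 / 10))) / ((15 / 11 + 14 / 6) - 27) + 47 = 9247291073 / 526651188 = 17.56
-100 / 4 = -25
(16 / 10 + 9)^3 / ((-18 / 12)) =-297754 / 375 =-794.01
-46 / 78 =-23 / 39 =-0.59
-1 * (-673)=673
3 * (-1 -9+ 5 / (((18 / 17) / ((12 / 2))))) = 55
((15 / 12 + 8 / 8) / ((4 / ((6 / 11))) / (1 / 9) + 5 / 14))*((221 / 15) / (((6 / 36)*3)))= 4641 / 4645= 1.00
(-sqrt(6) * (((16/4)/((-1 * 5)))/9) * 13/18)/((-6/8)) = -104 * sqrt(6)/1215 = -0.21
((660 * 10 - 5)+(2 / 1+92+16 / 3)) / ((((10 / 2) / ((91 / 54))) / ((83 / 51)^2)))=12590012617 / 2106810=5975.87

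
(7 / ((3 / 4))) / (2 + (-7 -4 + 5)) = -7 / 3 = -2.33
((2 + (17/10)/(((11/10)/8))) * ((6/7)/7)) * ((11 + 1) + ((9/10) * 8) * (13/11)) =1069344/29645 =36.07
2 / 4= 1 / 2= 0.50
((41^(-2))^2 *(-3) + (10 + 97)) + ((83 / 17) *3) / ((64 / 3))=331074632779 / 3074427968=107.69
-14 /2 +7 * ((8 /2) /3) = 7 /3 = 2.33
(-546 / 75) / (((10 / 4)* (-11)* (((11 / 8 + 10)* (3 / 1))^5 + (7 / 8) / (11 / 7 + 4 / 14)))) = 22151168 / 3872230934081125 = 0.00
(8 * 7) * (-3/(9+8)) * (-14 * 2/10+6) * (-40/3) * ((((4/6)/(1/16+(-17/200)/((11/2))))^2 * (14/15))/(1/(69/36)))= 151465.80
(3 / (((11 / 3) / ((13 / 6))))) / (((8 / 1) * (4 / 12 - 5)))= -117 / 2464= -0.05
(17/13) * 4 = 68/13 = 5.23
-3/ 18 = -1/ 6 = -0.17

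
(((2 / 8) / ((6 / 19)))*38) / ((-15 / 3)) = -361 / 60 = -6.02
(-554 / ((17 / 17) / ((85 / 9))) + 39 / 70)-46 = -3324929 / 630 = -5277.67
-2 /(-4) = 0.50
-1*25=-25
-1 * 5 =-5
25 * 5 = 125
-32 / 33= -0.97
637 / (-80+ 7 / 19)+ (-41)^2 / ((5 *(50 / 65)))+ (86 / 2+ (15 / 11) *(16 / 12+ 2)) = 396607779 / 832150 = 476.61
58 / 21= 2.76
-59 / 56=-1.05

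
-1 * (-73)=73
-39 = -39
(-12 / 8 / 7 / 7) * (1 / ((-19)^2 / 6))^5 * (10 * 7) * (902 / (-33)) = 3188160 / 42917463804607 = 0.00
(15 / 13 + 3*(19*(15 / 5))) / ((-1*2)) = -1119 / 13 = -86.08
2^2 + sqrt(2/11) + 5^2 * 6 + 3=sqrt(22)/11 + 157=157.43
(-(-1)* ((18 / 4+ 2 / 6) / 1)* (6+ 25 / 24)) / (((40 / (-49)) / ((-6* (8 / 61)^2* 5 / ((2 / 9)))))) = 720447 / 7442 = 96.81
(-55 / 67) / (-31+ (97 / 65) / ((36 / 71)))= 128700 / 4398751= 0.03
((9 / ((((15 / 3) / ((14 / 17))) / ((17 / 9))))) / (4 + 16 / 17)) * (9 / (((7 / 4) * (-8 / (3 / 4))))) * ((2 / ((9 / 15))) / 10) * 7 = -51 / 80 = -0.64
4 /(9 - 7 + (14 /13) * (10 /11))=286 /213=1.34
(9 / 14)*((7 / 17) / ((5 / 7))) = 63 / 170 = 0.37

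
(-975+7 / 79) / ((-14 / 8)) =308072 / 553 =557.09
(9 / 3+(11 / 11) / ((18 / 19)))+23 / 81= 703 / 162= 4.34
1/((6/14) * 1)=7/3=2.33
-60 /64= -15 /16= -0.94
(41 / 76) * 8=82 / 19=4.32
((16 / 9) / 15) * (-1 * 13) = -208 / 135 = -1.54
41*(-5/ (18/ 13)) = -2665/ 18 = -148.06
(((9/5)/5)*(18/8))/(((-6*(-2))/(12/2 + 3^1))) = 243/400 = 0.61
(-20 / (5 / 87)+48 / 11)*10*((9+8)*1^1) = -642600 / 11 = -58418.18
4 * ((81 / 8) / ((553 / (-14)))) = -81 / 79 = -1.03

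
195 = 195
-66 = -66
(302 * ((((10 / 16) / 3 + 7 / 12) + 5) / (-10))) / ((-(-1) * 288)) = -20989 / 34560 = -0.61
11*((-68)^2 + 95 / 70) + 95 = 50973.93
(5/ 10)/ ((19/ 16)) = 0.42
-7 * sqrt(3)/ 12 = -1.01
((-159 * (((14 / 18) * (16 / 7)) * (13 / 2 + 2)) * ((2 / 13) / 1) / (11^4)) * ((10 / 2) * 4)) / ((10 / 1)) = -28832 / 570999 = -0.05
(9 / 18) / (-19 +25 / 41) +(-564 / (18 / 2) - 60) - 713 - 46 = -3988783 / 4524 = -881.69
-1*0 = 0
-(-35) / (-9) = -35 / 9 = -3.89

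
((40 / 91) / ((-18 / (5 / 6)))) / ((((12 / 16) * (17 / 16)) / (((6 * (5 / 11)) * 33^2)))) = -352000 / 4641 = -75.85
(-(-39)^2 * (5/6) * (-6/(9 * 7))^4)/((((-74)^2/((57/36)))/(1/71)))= -0.00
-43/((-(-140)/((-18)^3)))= 62694/35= 1791.26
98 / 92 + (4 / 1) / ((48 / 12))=95 / 46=2.07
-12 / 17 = -0.71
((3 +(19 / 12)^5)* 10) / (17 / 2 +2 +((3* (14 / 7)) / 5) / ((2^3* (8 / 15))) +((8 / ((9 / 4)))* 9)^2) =16112975 / 128743344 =0.13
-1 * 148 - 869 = -1017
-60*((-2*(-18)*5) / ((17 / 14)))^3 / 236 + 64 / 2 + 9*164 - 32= -826645.59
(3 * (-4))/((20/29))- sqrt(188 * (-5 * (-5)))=-10 * sqrt(47)- 87/5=-85.96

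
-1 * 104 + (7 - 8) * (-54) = -50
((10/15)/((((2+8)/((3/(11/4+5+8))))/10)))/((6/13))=52/189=0.28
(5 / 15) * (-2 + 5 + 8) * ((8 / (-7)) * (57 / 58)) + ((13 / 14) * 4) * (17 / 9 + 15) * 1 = 58.61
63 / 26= 2.42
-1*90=-90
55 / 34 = 1.62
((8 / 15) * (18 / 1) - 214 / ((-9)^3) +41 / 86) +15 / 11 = 40460597 / 3448170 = 11.73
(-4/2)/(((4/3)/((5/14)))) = -15/28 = -0.54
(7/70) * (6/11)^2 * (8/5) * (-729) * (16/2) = -277.62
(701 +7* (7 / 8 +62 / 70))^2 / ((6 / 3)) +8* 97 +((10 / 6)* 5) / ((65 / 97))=255204.71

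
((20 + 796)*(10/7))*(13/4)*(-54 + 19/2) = -1180140/7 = -168591.43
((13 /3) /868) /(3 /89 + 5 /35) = 1157 /40920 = 0.03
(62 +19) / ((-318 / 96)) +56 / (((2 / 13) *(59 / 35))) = 598756 / 3127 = 191.48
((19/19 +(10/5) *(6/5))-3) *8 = 16/5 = 3.20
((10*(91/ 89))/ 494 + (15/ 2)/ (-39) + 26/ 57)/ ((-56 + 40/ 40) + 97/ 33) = -412819/ 75533588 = -0.01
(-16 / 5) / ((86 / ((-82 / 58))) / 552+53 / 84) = -211232 / 34375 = -6.14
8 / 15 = 0.53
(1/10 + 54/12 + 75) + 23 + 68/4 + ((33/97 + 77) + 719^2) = 250821601/485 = 517157.94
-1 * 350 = -350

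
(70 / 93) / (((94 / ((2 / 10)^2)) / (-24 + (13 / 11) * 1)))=-0.01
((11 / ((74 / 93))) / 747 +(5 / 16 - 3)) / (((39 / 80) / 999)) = -5901465 / 1079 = -5469.38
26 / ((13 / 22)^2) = 74.46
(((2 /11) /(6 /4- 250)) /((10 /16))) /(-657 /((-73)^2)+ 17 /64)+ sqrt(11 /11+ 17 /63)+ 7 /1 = 4 * sqrt(35) /21+ 127094921 /18177775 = 8.12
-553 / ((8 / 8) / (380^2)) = -79853200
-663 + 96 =-567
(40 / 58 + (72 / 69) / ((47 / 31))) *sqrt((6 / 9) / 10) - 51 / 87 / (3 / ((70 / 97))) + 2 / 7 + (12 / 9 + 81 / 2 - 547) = -19888775 / 39382 + 43196 *sqrt(15) / 470235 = -504.67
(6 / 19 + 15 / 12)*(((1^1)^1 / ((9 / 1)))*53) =6307 / 684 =9.22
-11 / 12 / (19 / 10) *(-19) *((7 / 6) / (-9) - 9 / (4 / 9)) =-186.81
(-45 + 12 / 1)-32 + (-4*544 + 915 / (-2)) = -5397 / 2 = -2698.50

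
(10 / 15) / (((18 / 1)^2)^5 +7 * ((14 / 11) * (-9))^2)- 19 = -12312756234180005 / 648039801798954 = -19.00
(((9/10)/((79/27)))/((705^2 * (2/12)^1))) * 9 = 729/21813875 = 0.00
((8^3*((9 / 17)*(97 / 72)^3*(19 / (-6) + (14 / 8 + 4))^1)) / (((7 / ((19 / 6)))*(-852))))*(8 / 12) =-537564397 / 886942224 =-0.61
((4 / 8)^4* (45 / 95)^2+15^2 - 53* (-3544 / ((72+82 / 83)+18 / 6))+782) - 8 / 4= 2389812311 / 687344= 3476.88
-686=-686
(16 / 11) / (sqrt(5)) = 16*sqrt(5) / 55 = 0.65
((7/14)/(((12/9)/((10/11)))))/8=15/352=0.04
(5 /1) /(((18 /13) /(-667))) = -43355 /18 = -2408.61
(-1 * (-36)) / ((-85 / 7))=-252 / 85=-2.96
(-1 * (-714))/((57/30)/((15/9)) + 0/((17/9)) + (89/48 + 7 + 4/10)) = 856800/12473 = 68.69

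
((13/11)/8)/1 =13/88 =0.15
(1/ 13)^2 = 1/ 169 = 0.01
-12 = -12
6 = 6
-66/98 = -33/49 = -0.67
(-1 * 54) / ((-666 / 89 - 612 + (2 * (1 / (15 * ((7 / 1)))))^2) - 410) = 26493075 / 505077122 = 0.05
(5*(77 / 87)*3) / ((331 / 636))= 244860 / 9599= 25.51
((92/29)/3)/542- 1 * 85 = -2003999/23577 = -85.00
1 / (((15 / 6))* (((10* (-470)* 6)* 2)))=-1 / 141000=-0.00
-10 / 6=-1.67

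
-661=-661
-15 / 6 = -5 / 2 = -2.50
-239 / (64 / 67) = -16013 / 64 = -250.20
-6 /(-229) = 6 /229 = 0.03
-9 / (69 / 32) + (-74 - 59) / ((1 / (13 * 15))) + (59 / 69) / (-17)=-30426710 / 1173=-25939.22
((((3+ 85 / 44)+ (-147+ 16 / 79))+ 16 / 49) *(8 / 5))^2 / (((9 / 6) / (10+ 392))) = 623016373478406832 / 45328539025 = 13744461.81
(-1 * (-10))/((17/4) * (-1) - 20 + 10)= -40/57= -0.70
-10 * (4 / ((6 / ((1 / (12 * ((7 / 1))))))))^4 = -5 / 126023688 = -0.00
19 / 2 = 9.50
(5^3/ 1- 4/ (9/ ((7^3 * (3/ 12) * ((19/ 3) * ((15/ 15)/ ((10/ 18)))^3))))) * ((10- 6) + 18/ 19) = -15071396/ 2375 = -6345.85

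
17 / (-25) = -17 / 25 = -0.68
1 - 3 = -2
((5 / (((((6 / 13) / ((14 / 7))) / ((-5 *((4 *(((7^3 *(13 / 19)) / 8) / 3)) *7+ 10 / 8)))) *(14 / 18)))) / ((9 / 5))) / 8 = -101905375 / 38304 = -2660.44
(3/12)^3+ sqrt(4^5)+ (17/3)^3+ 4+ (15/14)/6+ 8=2735597/12096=226.16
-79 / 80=-0.99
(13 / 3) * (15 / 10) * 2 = 13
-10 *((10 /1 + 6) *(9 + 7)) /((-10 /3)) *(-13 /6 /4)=-416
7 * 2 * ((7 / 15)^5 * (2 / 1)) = 0.62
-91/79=-1.15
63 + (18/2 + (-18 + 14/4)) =115/2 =57.50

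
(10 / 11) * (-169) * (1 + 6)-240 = -14470 / 11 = -1315.45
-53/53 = -1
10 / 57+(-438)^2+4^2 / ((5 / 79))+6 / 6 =54747923 / 285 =192097.98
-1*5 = -5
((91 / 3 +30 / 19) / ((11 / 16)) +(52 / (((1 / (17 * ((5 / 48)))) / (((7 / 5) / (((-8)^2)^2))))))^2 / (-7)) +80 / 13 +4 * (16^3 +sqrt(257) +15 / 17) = 4 * sqrt(257) +1834532578573554413 / 111588887494656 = 16504.23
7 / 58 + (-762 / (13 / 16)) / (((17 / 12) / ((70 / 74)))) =-296939881 / 474266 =-626.10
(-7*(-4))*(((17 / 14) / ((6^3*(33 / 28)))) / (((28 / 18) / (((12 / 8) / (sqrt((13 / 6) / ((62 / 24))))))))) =17*sqrt(806) / 3432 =0.14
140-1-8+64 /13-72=831 /13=63.92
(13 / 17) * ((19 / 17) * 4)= 988 / 289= 3.42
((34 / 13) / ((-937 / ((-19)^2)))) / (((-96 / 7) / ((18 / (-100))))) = -128877 / 9744800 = -0.01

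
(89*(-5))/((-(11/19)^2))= 160645/121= 1327.64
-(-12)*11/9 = 44/3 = 14.67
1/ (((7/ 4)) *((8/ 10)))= 0.71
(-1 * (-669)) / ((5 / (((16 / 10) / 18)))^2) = 3568 / 16875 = 0.21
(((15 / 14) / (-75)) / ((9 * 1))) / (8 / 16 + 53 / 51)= -17 / 16485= -0.00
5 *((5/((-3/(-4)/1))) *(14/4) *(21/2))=1225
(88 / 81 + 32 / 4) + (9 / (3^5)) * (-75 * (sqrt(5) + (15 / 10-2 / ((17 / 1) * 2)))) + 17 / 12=35801 / 5508-25 * sqrt(5) / 9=0.29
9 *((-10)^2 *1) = 900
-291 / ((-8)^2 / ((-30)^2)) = -65475 / 16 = -4092.19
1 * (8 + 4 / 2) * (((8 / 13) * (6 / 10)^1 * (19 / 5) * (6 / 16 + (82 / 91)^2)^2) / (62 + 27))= 70491480765 / 317364919508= 0.22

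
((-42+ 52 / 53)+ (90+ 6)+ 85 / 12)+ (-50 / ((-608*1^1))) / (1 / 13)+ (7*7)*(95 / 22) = 274.72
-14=-14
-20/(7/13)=-260/7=-37.14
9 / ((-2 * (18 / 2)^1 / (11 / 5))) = -11 / 10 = -1.10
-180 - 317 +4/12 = -1490/3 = -496.67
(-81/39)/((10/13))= -27/10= -2.70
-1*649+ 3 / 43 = -27904 / 43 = -648.93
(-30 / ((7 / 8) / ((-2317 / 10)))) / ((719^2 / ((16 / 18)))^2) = 169472 / 7215714239067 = 0.00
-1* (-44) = 44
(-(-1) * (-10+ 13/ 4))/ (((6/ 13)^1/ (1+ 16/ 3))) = -741/ 8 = -92.62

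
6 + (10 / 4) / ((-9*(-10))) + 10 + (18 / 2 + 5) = 1081 / 36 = 30.03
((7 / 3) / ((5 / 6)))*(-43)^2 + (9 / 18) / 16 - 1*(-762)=950277 / 160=5939.23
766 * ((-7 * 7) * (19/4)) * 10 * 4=-7131460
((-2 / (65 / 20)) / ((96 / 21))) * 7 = -0.94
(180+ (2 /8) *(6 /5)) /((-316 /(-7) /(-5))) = -12621 /632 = -19.97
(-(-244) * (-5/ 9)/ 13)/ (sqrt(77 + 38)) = -244 * sqrt(115)/ 2691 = -0.97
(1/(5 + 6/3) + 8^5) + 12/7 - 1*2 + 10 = 229445/7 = 32777.86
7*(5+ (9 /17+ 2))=896 /17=52.71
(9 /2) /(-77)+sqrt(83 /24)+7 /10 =247 /385+sqrt(498) /12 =2.50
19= 19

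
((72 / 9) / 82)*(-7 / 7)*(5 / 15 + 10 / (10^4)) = -1003 / 30750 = -0.03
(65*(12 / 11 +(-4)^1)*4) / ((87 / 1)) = -8320 / 957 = -8.69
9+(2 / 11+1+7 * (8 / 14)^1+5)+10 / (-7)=1367 / 77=17.75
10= 10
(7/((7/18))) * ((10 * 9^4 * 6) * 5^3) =885735000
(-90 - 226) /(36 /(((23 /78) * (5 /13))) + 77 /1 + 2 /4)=-72680 /90833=-0.80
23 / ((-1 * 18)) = -23 / 18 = -1.28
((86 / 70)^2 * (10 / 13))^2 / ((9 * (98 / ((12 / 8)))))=3418801 / 1491201075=0.00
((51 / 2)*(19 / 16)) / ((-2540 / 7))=-6783 / 81280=-0.08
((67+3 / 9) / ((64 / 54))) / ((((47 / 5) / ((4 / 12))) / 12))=4545 / 188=24.18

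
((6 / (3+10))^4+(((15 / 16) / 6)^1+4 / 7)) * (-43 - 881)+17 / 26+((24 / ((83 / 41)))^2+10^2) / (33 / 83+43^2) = -519272634641843 / 727762841000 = -713.52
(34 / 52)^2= 289 / 676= 0.43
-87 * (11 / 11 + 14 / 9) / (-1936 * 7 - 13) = 667 / 40695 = 0.02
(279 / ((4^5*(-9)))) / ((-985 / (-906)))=-14043 / 504320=-0.03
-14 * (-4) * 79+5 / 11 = 4424.45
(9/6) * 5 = 15/2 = 7.50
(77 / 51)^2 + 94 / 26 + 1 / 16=3222997 / 541008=5.96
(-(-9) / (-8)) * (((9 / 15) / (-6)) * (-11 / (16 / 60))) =-297 / 64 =-4.64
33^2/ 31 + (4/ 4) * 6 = 1275/ 31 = 41.13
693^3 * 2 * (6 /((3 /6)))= 7987501368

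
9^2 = 81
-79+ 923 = 844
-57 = -57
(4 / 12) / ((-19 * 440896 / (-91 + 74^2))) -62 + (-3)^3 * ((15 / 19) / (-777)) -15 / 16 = -136493241477 / 2169649216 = -62.91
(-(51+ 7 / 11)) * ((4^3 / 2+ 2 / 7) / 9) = -185.24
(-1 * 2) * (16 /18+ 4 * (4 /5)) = -8.18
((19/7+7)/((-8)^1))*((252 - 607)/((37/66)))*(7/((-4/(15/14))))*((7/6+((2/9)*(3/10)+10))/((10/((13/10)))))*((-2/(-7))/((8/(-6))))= 523498833/1160320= 451.17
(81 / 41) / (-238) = -81 / 9758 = -0.01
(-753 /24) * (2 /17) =-251 /68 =-3.69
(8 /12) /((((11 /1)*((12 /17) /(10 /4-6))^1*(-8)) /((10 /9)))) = 595 /14256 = 0.04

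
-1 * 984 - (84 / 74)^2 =-985.29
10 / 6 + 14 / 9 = 29 / 9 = 3.22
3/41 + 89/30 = 3739/1230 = 3.04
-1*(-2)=2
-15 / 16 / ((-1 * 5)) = 3 / 16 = 0.19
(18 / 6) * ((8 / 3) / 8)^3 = 1 / 9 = 0.11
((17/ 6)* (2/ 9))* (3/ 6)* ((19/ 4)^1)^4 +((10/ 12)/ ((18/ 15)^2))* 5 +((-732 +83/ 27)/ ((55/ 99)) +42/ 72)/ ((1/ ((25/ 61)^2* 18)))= -65189777501/ 17146368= -3801.96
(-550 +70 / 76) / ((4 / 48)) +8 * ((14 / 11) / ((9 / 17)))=-12357634 / 1881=-6569.72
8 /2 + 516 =520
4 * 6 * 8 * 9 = 1728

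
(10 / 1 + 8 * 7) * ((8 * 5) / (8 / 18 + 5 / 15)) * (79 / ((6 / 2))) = 89382.86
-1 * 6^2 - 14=-50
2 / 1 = 2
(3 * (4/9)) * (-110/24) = -55/9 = -6.11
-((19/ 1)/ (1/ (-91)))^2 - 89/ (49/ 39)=-146486080/ 49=-2989511.84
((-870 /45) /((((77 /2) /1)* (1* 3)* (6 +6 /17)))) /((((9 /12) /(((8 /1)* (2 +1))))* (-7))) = 15776 /130977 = 0.12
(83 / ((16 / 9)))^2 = 2179.72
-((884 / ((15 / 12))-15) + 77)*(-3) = 11538 / 5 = 2307.60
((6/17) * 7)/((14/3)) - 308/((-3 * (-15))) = -4831/765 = -6.32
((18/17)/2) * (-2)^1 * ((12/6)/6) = -6/17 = -0.35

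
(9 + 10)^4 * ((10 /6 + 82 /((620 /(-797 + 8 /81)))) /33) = -339441765539 /828630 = -409642.14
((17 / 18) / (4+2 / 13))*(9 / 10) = 0.20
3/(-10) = -0.30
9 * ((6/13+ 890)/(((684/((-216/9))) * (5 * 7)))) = -69456/8645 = -8.03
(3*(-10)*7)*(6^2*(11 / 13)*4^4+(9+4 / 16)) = -42628425 / 26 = -1639554.81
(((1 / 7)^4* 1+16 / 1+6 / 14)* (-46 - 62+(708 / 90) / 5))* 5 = -8742.41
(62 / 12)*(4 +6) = 155 / 3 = 51.67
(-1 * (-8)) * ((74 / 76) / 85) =148 / 1615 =0.09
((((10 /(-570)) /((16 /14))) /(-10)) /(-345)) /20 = -7 /31464000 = -0.00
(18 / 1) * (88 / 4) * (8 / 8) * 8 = 3168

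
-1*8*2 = -16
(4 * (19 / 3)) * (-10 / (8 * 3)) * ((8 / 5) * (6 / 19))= -16 / 3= -5.33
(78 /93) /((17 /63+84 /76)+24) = 15561 /470797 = 0.03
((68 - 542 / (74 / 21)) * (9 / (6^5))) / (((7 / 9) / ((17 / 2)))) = -53975 / 49728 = -1.09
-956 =-956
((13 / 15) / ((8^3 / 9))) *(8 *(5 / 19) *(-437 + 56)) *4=-14859 / 304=-48.88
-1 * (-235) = 235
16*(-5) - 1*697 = -777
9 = 9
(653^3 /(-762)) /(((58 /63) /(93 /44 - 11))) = 2286312527247 /648208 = 3527127.91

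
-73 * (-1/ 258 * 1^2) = 73/ 258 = 0.28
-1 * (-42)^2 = -1764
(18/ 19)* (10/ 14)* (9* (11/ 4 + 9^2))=135675/ 266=510.06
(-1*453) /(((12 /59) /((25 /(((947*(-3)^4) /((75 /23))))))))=-5568125 /2352348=-2.37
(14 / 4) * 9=63 / 2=31.50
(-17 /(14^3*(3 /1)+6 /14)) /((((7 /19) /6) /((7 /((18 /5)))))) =-0.07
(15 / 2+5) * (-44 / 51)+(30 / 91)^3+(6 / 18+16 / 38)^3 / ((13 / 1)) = -25421927384977 / 2372453261451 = -10.72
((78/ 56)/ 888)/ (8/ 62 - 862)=-403/ 221438784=-0.00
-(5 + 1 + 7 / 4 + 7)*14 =-413 / 2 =-206.50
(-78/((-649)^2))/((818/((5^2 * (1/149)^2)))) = -975/3824593111009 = -0.00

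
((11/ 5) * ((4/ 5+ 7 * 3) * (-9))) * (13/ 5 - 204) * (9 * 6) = 586792998/ 125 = 4694343.98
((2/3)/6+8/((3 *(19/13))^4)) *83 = 116314291/10556001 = 11.02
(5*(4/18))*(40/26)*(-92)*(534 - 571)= 680800/117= 5818.80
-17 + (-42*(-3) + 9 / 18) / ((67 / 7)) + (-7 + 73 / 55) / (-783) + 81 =148545121 / 1923570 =77.22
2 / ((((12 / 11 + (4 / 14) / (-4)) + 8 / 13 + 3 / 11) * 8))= 1001 / 7638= 0.13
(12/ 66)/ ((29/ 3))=6/ 319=0.02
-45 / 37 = -1.22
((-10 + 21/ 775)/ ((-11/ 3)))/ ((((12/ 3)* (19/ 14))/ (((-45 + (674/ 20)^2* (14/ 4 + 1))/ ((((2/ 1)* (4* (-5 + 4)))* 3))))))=-54812885463/ 518320000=-105.75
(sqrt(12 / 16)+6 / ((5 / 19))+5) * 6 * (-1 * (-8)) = 24 * sqrt(3)+6672 / 5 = 1375.97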